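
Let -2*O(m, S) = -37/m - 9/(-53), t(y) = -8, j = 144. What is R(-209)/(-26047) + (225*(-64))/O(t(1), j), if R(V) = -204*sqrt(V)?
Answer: 12211200/2033 + 204*I*sqrt(209)/26047 ≈ 6006.5 + 0.11323*I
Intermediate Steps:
O(m, S) = -9/106 + 37/(2*m) (O(m, S) = -(-37/m - 9/(-53))/2 = -(-37/m - 9*(-1/53))/2 = -(-37/m + 9/53)/2 = -(9/53 - 37/m)/2 = -9/106 + 37/(2*m))
R(-209)/(-26047) + (225*(-64))/O(t(1), j) = -204*I*sqrt(209)/(-26047) + (225*(-64))/(((1/106)*(1961 - 9*(-8))/(-8))) = -204*I*sqrt(209)*(-1/26047) - 14400*(-848/(1961 + 72)) = -204*I*sqrt(209)*(-1/26047) - 14400/((1/106)*(-1/8)*2033) = 204*I*sqrt(209)/26047 - 14400/(-2033/848) = 204*I*sqrt(209)/26047 - 14400*(-848/2033) = 204*I*sqrt(209)/26047 + 12211200/2033 = 12211200/2033 + 204*I*sqrt(209)/26047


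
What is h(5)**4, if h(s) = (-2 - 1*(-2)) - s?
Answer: 625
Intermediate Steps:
h(s) = -s (h(s) = (-2 + 2) - s = 0 - s = -s)
h(5)**4 = (-1*5)**4 = (-5)**4 = 625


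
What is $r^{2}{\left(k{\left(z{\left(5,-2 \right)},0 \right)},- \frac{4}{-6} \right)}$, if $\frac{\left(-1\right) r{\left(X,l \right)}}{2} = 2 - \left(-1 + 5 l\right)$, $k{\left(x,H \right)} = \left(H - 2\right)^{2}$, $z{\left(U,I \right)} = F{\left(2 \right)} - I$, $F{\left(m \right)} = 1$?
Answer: $\frac{4}{9} \approx 0.44444$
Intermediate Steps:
$z{\left(U,I \right)} = 1 - I$
$k{\left(x,H \right)} = \left(-2 + H\right)^{2}$
$r{\left(X,l \right)} = -6 + 10 l$ ($r{\left(X,l \right)} = - 2 \left(2 - \left(-1 + 5 l\right)\right) = - 2 \left(3 - 5 l\right) = -6 + 10 l$)
$r^{2}{\left(k{\left(z{\left(5,-2 \right)},0 \right)},- \frac{4}{-6} \right)} = \left(-6 + 10 \left(- \frac{4}{-6}\right)\right)^{2} = \left(-6 + 10 \left(\left(-4\right) \left(- \frac{1}{6}\right)\right)\right)^{2} = \left(-6 + 10 \cdot \frac{2}{3}\right)^{2} = \left(-6 + \frac{20}{3}\right)^{2} = \left(\frac{2}{3}\right)^{2} = \frac{4}{9}$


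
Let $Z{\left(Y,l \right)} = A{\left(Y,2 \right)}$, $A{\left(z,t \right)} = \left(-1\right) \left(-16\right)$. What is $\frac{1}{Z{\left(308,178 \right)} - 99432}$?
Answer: $- \frac{1}{99416} \approx -1.0059 \cdot 10^{-5}$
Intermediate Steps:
$A{\left(z,t \right)} = 16$
$Z{\left(Y,l \right)} = 16$
$\frac{1}{Z{\left(308,178 \right)} - 99432} = \frac{1}{16 - 99432} = \frac{1}{-99416} = - \frac{1}{99416}$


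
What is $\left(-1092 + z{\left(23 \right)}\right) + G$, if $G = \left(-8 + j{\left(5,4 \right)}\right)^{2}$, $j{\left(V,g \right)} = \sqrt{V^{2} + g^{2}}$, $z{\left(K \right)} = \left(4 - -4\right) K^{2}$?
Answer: $3245 - 16 \sqrt{41} \approx 3142.6$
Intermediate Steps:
$z{\left(K \right)} = 8 K^{2}$ ($z{\left(K \right)} = \left(4 + 4\right) K^{2} = 8 K^{2}$)
$G = \left(-8 + \sqrt{41}\right)^{2}$ ($G = \left(-8 + \sqrt{5^{2} + 4^{2}}\right)^{2} = \left(-8 + \sqrt{25 + 16}\right)^{2} = \left(-8 + \sqrt{41}\right)^{2} \approx 2.55$)
$\left(-1092 + z{\left(23 \right)}\right) + G = \left(-1092 + 8 \cdot 23^{2}\right) + \left(8 - \sqrt{41}\right)^{2} = \left(-1092 + 8 \cdot 529\right) + \left(8 - \sqrt{41}\right)^{2} = \left(-1092 + 4232\right) + \left(8 - \sqrt{41}\right)^{2} = 3140 + \left(8 - \sqrt{41}\right)^{2}$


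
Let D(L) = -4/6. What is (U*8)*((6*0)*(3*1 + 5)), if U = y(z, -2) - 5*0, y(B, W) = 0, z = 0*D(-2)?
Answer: 0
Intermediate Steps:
D(L) = -⅔ (D(L) = -4*⅙ = -⅔)
z = 0 (z = 0*(-⅔) = 0)
U = 0 (U = 0 - 5*0 = 0 + 0 = 0)
(U*8)*((6*0)*(3*1 + 5)) = (0*8)*((6*0)*(3*1 + 5)) = 0*(0*(3 + 5)) = 0*(0*8) = 0*0 = 0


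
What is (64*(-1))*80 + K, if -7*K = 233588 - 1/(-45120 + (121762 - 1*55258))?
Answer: -5761448351/149688 ≈ -38490.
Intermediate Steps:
K = -4995045791/149688 (K = -(233588 - 1/(-45120 + (121762 - 1*55258)))/7 = -(233588 - 1/(-45120 + (121762 - 55258)))/7 = -(233588 - 1/(-45120 + 66504))/7 = -(233588 - 1/21384)/7 = -⅐*4995045791/21384 = -4995045791/149688 ≈ -33370.)
(64*(-1))*80 + K = (64*(-1))*80 - 4995045791/149688 = -64*80 - 4995045791/149688 = -5120 - 4995045791/149688 = -5761448351/149688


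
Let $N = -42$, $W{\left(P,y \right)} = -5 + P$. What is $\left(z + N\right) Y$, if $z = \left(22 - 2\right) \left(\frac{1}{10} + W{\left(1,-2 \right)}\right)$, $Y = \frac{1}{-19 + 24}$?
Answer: $-24$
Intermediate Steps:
$Y = \frac{1}{5} \approx 0.2$
$z = -78$ ($z = \left(22 - 2\right) \left(\frac{1}{10} + \left(-5 + 1\right)\right) = 20 \left(\frac{1}{10} - 4\right) = 20 \left(- \frac{39}{10}\right) = -78$)
$\left(z + N\right) Y = \left(-78 - 42\right) \frac{1}{5} = \left(-120\right) \frac{1}{5} = -24$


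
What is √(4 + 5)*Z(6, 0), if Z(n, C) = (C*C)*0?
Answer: 0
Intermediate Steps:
Z(n, C) = 0 (Z(n, C) = C²*0 = 0)
√(4 + 5)*Z(6, 0) = √(4 + 5)*0 = √9*0 = 3*0 = 0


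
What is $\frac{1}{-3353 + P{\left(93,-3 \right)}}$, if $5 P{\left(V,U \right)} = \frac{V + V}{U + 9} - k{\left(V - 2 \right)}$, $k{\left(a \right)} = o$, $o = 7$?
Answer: $- \frac{5}{16741} \approx -0.00029867$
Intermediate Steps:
$k{\left(a \right)} = 7$
$P{\left(V,U \right)} = - \frac{7}{5} + \frac{2 V}{5 \left(9 + U\right)}$ ($P{\left(V,U \right)} = \frac{\frac{V + V}{U + 9} - 7}{5} = \frac{\frac{2 V}{9 + U} - 7}{5} = \frac{-7 + \frac{2 V}{9 + U}}{5} = - \frac{7}{5} + \frac{2 V}{5 \left(9 + U\right)}$)
$\frac{1}{-3353 + P{\left(93,-3 \right)}} = \frac{1}{-3353 + \frac{-63 - -21 + 2 \cdot 93}{5 \left(9 - 3\right)}} = \frac{1}{-3353 + \frac{-63 + 21 + 186}{5 \cdot 6}} = \frac{1}{-3353 + \frac{1}{5} \cdot \frac{1}{6} \cdot 144} = \frac{1}{-3353 + \frac{24}{5}} = \frac{1}{- \frac{16741}{5}} = - \frac{5}{16741}$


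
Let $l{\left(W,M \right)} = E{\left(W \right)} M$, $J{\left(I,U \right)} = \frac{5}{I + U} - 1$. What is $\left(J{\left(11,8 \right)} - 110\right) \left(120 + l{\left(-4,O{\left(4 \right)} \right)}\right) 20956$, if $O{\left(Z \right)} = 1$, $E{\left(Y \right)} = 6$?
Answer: $- \frac{5555519424}{19} \approx -2.924 \cdot 10^{8}$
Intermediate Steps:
$J{\left(I,U \right)} = -1 + \frac{5}{I + U}$
$l{\left(W,M \right)} = 6 M$
$\left(J{\left(11,8 \right)} - 110\right) \left(120 + l{\left(-4,O{\left(4 \right)} \right)}\right) 20956 = \left(\frac{5 - 11 - 8}{11 + 8} - 110\right) \left(120 + 6 \cdot 1\right) 20956 = \left(\frac{5 - 11 - 8}{19} - 110\right) \left(120 + 6\right) 20956 = \left(\frac{1}{19} \left(-14\right) - 110\right) 126 \cdot 20956 = \left(- \frac{14}{19} - 110\right) 126 \cdot 20956 = \left(- \frac{2104}{19}\right) 126 \cdot 20956 = \left(- \frac{265104}{19}\right) 20956 = - \frac{5555519424}{19}$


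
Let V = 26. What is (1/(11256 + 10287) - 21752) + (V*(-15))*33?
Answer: -745861745/21543 ≈ -34622.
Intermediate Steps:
(1/(11256 + 10287) - 21752) + (V*(-15))*33 = (1/(11256 + 10287) - 21752) + (26*(-15))*33 = (1/21543 - 21752) - 390*33 = (1/21543 - 21752) - 12870 = -468603335/21543 - 12870 = -745861745/21543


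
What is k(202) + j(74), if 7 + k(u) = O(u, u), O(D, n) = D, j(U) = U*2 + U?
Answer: 417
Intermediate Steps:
j(U) = 3*U (j(U) = 2*U + U = 3*U)
k(u) = -7 + u
k(202) + j(74) = (-7 + 202) + 3*74 = 195 + 222 = 417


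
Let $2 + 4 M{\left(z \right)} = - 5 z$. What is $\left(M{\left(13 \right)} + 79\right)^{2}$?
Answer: $\frac{62001}{16} \approx 3875.1$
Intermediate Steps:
$M{\left(z \right)} = - \frac{1}{2} - \frac{5 z}{4}$ ($M{\left(z \right)} = - \frac{1}{2} + \frac{\left(-5\right) z}{4} = - \frac{1}{2} - \frac{5 z}{4}$)
$\left(M{\left(13 \right)} + 79\right)^{2} = \left(\left(- \frac{1}{2} - \frac{65}{4}\right) + 79\right)^{2} = \left(- \frac{67}{4} + 79\right)^{2} = \left(\frac{249}{4}\right)^{2} = \frac{62001}{16}$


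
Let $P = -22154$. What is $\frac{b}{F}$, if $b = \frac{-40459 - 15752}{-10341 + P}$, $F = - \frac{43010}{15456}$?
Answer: $- \frac{18886896}{30382825} \approx -0.62163$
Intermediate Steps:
$F = - \frac{935}{336}$ ($F = \left(-43010\right) \frac{1}{15456} = - \frac{935}{336} \approx -2.7827$)
$b = \frac{56211}{32495}$ ($b = \frac{-40459 - 15752}{-10341 - 22154} = - \frac{56211}{-32495} = \left(-56211\right) \left(- \frac{1}{32495}\right) = \frac{56211}{32495} \approx 1.7298$)
$\frac{b}{F} = \frac{56211}{32495 \left(- \frac{935}{336}\right)} = \frac{56211}{32495} \left(- \frac{336}{935}\right) = - \frac{18886896}{30382825}$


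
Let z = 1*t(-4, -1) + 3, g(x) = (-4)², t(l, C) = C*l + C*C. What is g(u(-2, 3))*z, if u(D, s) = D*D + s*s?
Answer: 128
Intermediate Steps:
t(l, C) = C² + C*l (t(l, C) = C*l + C² = C² + C*l)
u(D, s) = D² + s²
g(x) = 16
z = 8 (z = 1*(-(-1 - 4)) + 3 = 1*(-1*(-5)) + 3 = 1*5 + 3 = 5 + 3 = 8)
g(u(-2, 3))*z = 16*8 = 128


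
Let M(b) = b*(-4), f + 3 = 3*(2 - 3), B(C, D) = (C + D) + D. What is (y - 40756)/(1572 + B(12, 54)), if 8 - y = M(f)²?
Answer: -10331/423 ≈ -24.423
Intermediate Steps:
B(C, D) = C + 2*D
f = -6 (f = -3 + 3*(2 - 3) = -3 + 3*(-1) = -3 - 3 = -6)
M(b) = -4*b
y = -568 (y = 8 - (-4*(-6))² = 8 - 1*24² = 8 - 1*576 = 8 - 576 = -568)
(y - 40756)/(1572 + B(12, 54)) = (-568 - 40756)/(1572 + (12 + 2*54)) = -41324/(1572 + (12 + 108)) = -41324/(1572 + 120) = -41324/1692 = -41324*1/1692 = -10331/423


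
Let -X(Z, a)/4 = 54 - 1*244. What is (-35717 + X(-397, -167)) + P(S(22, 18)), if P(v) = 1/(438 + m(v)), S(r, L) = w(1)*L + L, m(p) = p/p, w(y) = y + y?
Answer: -15346122/439 ≈ -34957.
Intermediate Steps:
w(y) = 2*y
m(p) = 1
S(r, L) = 3*L (S(r, L) = (2*1)*L + L = 2*L + L = 3*L)
X(Z, a) = 760 (X(Z, a) = -4*(54 - 1*244) = -4*(54 - 244) = -4*(-190) = 760)
P(v) = 1/439 (P(v) = 1/(438 + 1) = 1/439)
(-35717 + X(-397, -167)) + P(S(22, 18)) = (-35717 + 760) + 1/439 = -34957 + 1/439 = -15346122/439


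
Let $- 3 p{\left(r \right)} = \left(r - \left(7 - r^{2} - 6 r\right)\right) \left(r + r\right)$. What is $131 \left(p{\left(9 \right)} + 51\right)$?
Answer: $-101001$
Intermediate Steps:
$p{\left(r \right)} = - \frac{2 r \left(-7 + r^{2} + 7 r\right)}{3}$ ($p{\left(r \right)} = - \frac{\left(r - \left(7 - r^{2} - 6 r\right)\right) \left(r + r\right)}{3} = - \frac{\left(r + \left(-7 + r^{2} + 6 r\right)\right) 2 r}{3} = - \frac{\left(-7 + r^{2} + 7 r\right) 2 r}{3} = - \frac{2 r \left(-7 + r^{2} + 7 r\right)}{3}$)
$131 \left(p{\left(9 \right)} + 51\right) = 131 \left(\frac{2}{3} \cdot 9 \left(7 - 9^{2} - 63\right) + 51\right) = 131 \left(\frac{2}{3} \cdot 9 \left(7 - 81 - 63\right) + 51\right) = 131 \left(\frac{2}{3} \cdot 9 \left(-137\right) + 51\right) = 131 \left(-822 + 51\right) = 131 \left(-771\right) = -101001$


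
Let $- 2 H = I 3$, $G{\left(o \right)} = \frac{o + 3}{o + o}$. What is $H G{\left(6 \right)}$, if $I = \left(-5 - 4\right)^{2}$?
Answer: $- \frac{729}{8} \approx -91.125$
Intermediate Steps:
$G{\left(o \right)} = \frac{3 + o}{2 o}$
$I = 81$ ($I = \left(-9\right)^{2} = 81$)
$H = - \frac{243}{2}$ ($H = - \frac{81 \cdot 3}{2} = \left(- \frac{1}{2}\right) 243 = - \frac{243}{2} \approx -121.5$)
$H G{\left(6 \right)} = - \frac{243 \frac{3 + 6}{2 \cdot 6}}{2} = - \frac{243 \cdot \frac{1}{2} \cdot \frac{1}{6} \cdot 9}{2} = \left(- \frac{243}{2}\right) \frac{3}{4} = - \frac{729}{8}$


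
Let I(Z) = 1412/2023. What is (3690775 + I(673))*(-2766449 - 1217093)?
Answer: -1749580840649262/119 ≈ -1.4702e+13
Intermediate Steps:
I(Z) = 1412/2023 (I(Z) = 1412*(1/2023) = 1412/2023)
(3690775 + I(673))*(-2766449 - 1217093) = (3690775 + 1412/2023)*(-2766449 - 1217093) = (7466439237/2023)*(-3983542) = -1749580840649262/119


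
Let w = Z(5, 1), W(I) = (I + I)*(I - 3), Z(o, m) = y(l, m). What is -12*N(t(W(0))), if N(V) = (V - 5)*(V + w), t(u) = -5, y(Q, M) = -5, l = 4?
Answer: -1200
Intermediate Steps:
Z(o, m) = -5
W(I) = 2*I*(-3 + I) (W(I) = (2*I)*(-3 + I) = 2*I*(-3 + I))
w = -5
N(V) = (-5 + V)² (N(V) = (V - 5)*(V - 5) = (-5 + V)*(-5 + V) = (-5 + V)²)
-12*N(t(W(0))) = -12*(25 + (-5)² - 10*(-5)) = -12*(25 + 25 + 50) = -12*100 = -1200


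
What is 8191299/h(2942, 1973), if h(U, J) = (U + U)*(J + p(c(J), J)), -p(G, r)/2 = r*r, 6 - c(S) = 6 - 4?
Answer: -2730433/15266008580 ≈ -0.00017886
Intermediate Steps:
c(S) = 4 (c(S) = 6 - (6 - 4) = 6 - 1*2 = 6 - 2 = 4)
p(G, r) = -2*r² (p(G, r) = -2*r*r = -2*r²)
h(U, J) = 2*U*(J - 2*J²) (h(U, J) = (U + U)*(J - 2*J²) = (2*U)*(J - 2*J²) = 2*U*(J - 2*J²))
8191299/h(2942, 1973) = 8191299/((2*1973*2942*(1 - 2*1973))) = 8191299/((2*1973*2942*(1 - 3946))) = 8191299/((2*1973*2942*(-3945))) = 8191299/(-45798025740) = 8191299*(-1/45798025740) = -2730433/15266008580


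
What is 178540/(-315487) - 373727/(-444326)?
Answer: 38576046009/140179076762 ≈ 0.27519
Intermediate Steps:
178540/(-315487) - 373727/(-444326) = 178540*(-1/315487) - 373727*(-1/444326) = -178540/315487 + 373727/444326 = 38576046009/140179076762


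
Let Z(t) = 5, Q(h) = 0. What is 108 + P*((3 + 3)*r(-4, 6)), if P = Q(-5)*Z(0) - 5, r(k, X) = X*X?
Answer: -972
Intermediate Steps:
r(k, X) = X²
P = -5 (P = 0*5 - 5 = 0 - 5 = -5)
108 + P*((3 + 3)*r(-4, 6)) = 108 - 5*(3 + 3)*6² = 108 - 30*36 = 108 - 5*216 = 108 - 1080 = -972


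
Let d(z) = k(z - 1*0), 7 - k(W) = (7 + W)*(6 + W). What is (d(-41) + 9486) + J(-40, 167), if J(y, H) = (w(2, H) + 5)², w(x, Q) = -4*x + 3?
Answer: 8303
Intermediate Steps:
w(x, Q) = 3 - 4*x
k(W) = 7 - (6 + W)*(7 + W) (k(W) = 7 - (7 + W)*(6 + W) = 7 - (6 + W)*(7 + W))
J(y, H) = 0 (J(y, H) = ((3 - 4*2) + 5)² = ((3 - 8) + 5)² = (-5 + 5)² = 0² = 0)
d(z) = -35 - z² - 13*z (d(z) = -35 - (z - 1*0)² - 13*(z - 1*0) = -35 - (z + 0)² - 13*(z + 0) = -35 - z² - 13*z)
(d(-41) + 9486) + J(-40, 167) = ((-35 - 1*(-41)² - 13*(-41)) + 9486) + 0 = ((-35 - 1*1681 + 533) + 9486) + 0 = ((-35 - 1681 + 533) + 9486) + 0 = (-1183 + 9486) + 0 = 8303 + 0 = 8303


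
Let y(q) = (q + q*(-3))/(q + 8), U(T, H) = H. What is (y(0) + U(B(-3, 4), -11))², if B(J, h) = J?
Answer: 121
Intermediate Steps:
y(q) = -2*q/(8 + q) (y(q) = (q - 3*q)/(8 + q) = (-2*q)/(8 + q) = -2*q/(8 + q))
(y(0) + U(B(-3, 4), -11))² = (-2*0/(8 + 0) - 11)² = (-2*0/8 - 11)² = (-2*0*⅛ - 11)² = (0 - 11)² = (-11)² = 121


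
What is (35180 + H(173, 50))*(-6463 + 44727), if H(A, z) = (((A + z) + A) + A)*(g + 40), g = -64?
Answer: 823594336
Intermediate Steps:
H(A, z) = -72*A - 24*z (H(A, z) = (((A + z) + A) + A)*(-64 + 40) = ((z + 2*A) + A)*(-24) = (z + 3*A)*(-24) = -72*A - 24*z)
(35180 + H(173, 50))*(-6463 + 44727) = (35180 + (-72*173 - 24*50))*(-6463 + 44727) = (35180 + (-12456 - 1200))*38264 = (35180 - 13656)*38264 = 21524*38264 = 823594336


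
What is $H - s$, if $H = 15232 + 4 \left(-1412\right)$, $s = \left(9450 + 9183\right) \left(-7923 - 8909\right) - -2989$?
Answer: $313637251$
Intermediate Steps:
$s = -313627667$ ($s = 18633 \left(-16832\right) + 2989 = -313630656 + 2989 = -313627667$)
$H = 9584$ ($H = 15232 - 5648 = 9584$)
$H - s = 9584 - -313627667 = 9584 + 313627667 = 313637251$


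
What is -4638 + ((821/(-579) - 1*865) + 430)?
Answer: -2938088/579 ≈ -5074.4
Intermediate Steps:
-4638 + ((821/(-579) - 1*865) + 430) = -4638 + ((821*(-1/579) - 865) + 430) = -4638 + ((-821/579 - 865) + 430) = -4638 + (-501656/579 + 430) = -4638 - 252686/579 = -2938088/579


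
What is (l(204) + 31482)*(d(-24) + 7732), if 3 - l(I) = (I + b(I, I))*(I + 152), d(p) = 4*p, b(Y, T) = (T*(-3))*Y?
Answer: 339074663364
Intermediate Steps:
b(Y, T) = -3*T*Y (b(Y, T) = (-3*T)*Y = -3*T*Y)
l(I) = 3 - (152 + I)*(I - 3*I**2) (l(I) = 3 - (I - 3*I*I)*(I + 152) = 3 - (I - 3*I**2)*(152 + I) = 3 - (152 + I)*(I - 3*I**2))
(l(204) + 31482)*(d(-24) + 7732) = ((3 - 152*204 + 3*204**3 + 455*204**2) + 31482)*(4*(-24) + 7732) = ((3 - 31008 + 3*8489664 + 455*41616) + 31482)*(-96 + 7732) = ((3 - 31008 + 25468992 + 18935280) + 31482)*7636 = (44373267 + 31482)*7636 = 44404749*7636 = 339074663364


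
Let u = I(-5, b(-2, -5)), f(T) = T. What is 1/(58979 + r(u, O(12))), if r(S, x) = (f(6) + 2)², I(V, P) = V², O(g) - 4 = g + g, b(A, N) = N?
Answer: 1/59043 ≈ 1.6937e-5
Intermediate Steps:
O(g) = 4 + 2*g (O(g) = 4 + (g + g) = 4 + 2*g)
u = 25 (u = (-5)² = 25)
r(S, x) = 64 (r(S, x) = (6 + 2)² = 8² = 64)
1/(58979 + r(u, O(12))) = 1/(58979 + 64) = 1/59043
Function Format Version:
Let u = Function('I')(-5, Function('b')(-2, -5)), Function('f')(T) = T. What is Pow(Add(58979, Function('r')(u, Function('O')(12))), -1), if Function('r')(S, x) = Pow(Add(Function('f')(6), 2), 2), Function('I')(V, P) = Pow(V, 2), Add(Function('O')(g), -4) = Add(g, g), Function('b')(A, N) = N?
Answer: Rational(1, 59043) ≈ 1.6937e-5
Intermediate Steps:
Function('O')(g) = Add(4, Mul(2, g)) (Function('O')(g) = Add(4, Add(g, g)) = Add(4, Mul(2, g)))
u = 25 (u = Pow(-5, 2) = 25)
Function('r')(S, x) = 64 (Function('r')(S, x) = Pow(Add(6, 2), 2) = Pow(8, 2) = 64)
Pow(Add(58979, Function('r')(u, Function('O')(12))), -1) = Pow(Add(58979, 64), -1) = Pow(59043, -1) = Rational(1, 59043)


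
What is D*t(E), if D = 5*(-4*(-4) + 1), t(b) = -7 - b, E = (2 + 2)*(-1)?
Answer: -255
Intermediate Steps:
E = -4 (E = 4*(-1) = -4)
D = 85 (D = 5*(16 + 1) = 5*17 = 85)
D*t(E) = 85*(-7 - 1*(-4)) = 85*(-7 + 4) = 85*(-3) = -255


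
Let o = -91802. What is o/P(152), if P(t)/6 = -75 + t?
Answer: -45901/231 ≈ -198.71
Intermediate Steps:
P(t) = -450 + 6*t (P(t) = 6*(-75 + t) = -450 + 6*t)
o/P(152) = -91802/(-450 + 6*152) = -91802/(-450 + 912) = -91802/462 = -91802*1/462 = -45901/231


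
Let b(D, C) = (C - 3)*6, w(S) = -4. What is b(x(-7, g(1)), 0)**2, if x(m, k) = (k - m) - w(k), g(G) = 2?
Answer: 324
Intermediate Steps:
x(m, k) = 4 + k - m (x(m, k) = (k - m) - 1*(-4) = (k - m) + 4 = 4 + k - m)
b(D, C) = -18 + 6*C (b(D, C) = (-3 + C)*6 = -18 + 6*C)
b(x(-7, g(1)), 0)**2 = (-18 + 6*0)**2 = (-18 + 0)**2 = (-18)**2 = 324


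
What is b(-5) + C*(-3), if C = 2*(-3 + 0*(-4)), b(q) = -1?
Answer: 17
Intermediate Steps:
C = -6 (C = 2*(-3 + 0) = 2*(-3) = -6)
b(-5) + C*(-3) = -1 - 6*(-3) = -1 + 18 = 17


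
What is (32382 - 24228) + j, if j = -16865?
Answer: -8711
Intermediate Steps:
(32382 - 24228) + j = (32382 - 24228) - 16865 = 8154 - 16865 = -8711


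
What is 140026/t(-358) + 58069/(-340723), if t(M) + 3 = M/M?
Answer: -23855097468/340723 ≈ -70013.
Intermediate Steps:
t(M) = -2 (t(M) = -3 + M/M = -3 + 1 = -2)
140026/t(-358) + 58069/(-340723) = 140026/(-2) + 58069/(-340723) = 140026*(-1/2) + 58069*(-1/340723) = -70013 - 58069/340723 = -23855097468/340723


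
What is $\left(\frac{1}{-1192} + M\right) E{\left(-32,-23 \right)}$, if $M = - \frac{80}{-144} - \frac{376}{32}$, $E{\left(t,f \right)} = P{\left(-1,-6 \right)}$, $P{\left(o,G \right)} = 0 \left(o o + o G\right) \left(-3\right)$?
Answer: $0$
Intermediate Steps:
$P{\left(o,G \right)} = 0$ ($P{\left(o,G \right)} = 0 \left(o^{2} + G o\right) \left(-3\right) = 0 \left(-3\right) = 0$)
$E{\left(t,f \right)} = 0$
$M = - \frac{403}{36}$ ($M = \left(-80\right) \left(- \frac{1}{144}\right) - \frac{47}{4} = \frac{5}{9} - \frac{47}{4} = - \frac{403}{36} \approx -11.194$)
$\left(\frac{1}{-1192} + M\right) E{\left(-32,-23 \right)} = \left(\frac{1}{-1192} - \frac{403}{36}\right) 0 = \left(- \frac{1}{1192} - \frac{403}{36}\right) 0 = \left(- \frac{120103}{10728}\right) 0 = 0$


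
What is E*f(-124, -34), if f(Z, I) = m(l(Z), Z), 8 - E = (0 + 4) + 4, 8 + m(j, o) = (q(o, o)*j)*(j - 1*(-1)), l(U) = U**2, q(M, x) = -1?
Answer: 0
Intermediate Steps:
m(j, o) = -8 - j*(1 + j) (m(j, o) = -8 + (-j)*(j - 1*(-1)) = -8 + (-j)*(j + 1) = -8 + (-j)*(1 + j) = -8 - j*(1 + j))
E = 0 (E = 8 - ((0 + 4) + 4) = 8 - (4 + 4) = 8 - 1*8 = 8 - 8 = 0)
f(Z, I) = -8 - Z**2 - Z**4 (f(Z, I) = -8 - Z**2 - (Z**2)**2 = -8 - Z**2 - Z**4)
E*f(-124, -34) = 0*(-8 - 1*(-124)**2 - 1*(-124)**4) = 0*(-8 - 1*15376 - 1*236421376) = 0*(-8 - 15376 - 236421376) = 0*(-236436760) = 0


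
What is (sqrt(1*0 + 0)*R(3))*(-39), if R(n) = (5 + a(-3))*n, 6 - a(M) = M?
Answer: 0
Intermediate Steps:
a(M) = 6 - M
R(n) = 14*n (R(n) = (5 + (6 - 1*(-3)))*n = (5 + (6 + 3))*n = (5 + 9)*n = 14*n)
(sqrt(1*0 + 0)*R(3))*(-39) = (sqrt(1*0 + 0)*(14*3))*(-39) = (sqrt(0 + 0)*42)*(-39) = (sqrt(0)*42)*(-39) = (0*42)*(-39) = 0*(-39) = 0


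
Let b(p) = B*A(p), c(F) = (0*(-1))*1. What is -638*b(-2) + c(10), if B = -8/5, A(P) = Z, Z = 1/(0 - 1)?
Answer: -5104/5 ≈ -1020.8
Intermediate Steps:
Z = -1 (Z = 1/(-1) = -1)
A(P) = -1
B = -8/5 (B = -8*⅕ = -8/5 ≈ -1.6000)
c(F) = 0 (c(F) = 0*1 = 0)
b(p) = 8/5 (b(p) = -8/5*(-1) = 8/5)
-638*b(-2) + c(10) = -638*8/5 + 0 = -5104/5 + 0 = -5104/5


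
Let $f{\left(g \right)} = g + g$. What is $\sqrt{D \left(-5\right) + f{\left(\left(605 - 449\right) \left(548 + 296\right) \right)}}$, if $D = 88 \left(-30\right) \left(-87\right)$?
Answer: $4 i \sqrt{55317} \approx 940.78 i$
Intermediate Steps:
$D = 229680$ ($D = \left(-2640\right) \left(-87\right) = 229680$)
$f{\left(g \right)} = 2 g$
$\sqrt{D \left(-5\right) + f{\left(\left(605 - 449\right) \left(548 + 296\right) \right)}} = \sqrt{229680 \left(-5\right) + 2 \left(605 - 449\right) \left(548 + 296\right)} = \sqrt{-1148400 + 2 \cdot 156 \cdot 844} = \sqrt{-1148400 + 2 \cdot 131664} = \sqrt{-1148400 + 263328} = \sqrt{-885072} = 4 i \sqrt{55317}$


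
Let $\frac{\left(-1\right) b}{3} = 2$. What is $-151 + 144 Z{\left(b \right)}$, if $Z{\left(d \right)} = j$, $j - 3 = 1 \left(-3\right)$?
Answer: $-151$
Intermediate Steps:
$j = 0$ ($j = 3 + 1 \left(-3\right) = 3 - 3 = 0$)
$b = -6$ ($b = \left(-3\right) 2 = -6$)
$Z{\left(d \right)} = 0$
$-151 + 144 Z{\left(b \right)} = -151 + 144 \cdot 0 = -151 + 0 = -151$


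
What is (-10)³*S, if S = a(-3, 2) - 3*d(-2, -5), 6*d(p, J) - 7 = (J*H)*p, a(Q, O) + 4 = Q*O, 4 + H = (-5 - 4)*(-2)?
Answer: 83500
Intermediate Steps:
H = 14 (H = -4 + (-5 - 4)*(-2) = -4 - 9*(-2) = -4 + 18 = 14)
a(Q, O) = -4 + O*Q (a(Q, O) = -4 + Q*O = -4 + O*Q)
d(p, J) = 7/6 + 7*J*p/3 (d(p, J) = 7/6 + ((J*14)*p)/6 = 7/6 + ((14*J)*p)/6 = 7/6 + (14*J*p)/6 = 7/6 + 7*J*p/3)
S = -167/2 (S = (-4 + 2*(-3)) - 3*(7/6 + (7/3)*(-5)*(-2)) = (-4 - 6) - 3*(7/6 + 70/3) = -10 - 3*49/2 = -10 - 147/2 = -167/2 ≈ -83.500)
(-10)³*S = (-10)³*(-167/2) = -1000*(-167/2) = 83500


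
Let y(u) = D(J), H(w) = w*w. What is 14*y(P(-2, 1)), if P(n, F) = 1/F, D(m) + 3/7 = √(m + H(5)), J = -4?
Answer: -6 + 14*√21 ≈ 58.156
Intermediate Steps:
H(w) = w²
D(m) = -3/7 + √(25 + m) (D(m) = -3/7 + √(m + 5²) = -3/7 + √(m + 25) = -3/7 + √(25 + m))
y(u) = -3/7 + √21 (y(u) = -3/7 + √(25 - 4) = -3/7 + √21)
14*y(P(-2, 1)) = 14*(-3/7 + √21) = -6 + 14*√21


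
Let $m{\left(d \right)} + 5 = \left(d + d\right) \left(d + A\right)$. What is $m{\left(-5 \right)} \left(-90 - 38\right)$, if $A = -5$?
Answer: $-12160$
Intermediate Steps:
$m{\left(d \right)} = -5 + 2 d \left(-5 + d\right)$ ($m{\left(d \right)} = -5 + \left(d + d\right) \left(d - 5\right) = -5 + 2 d \left(-5 + d\right)$)
$m{\left(-5 \right)} \left(-90 - 38\right) = \left(-5 - -50 + 2 \left(-5\right)^{2}\right) \left(-90 - 38\right) = \left(-5 + 50 + 2 \cdot 25\right) \left(-128\right) = \left(-5 + 50 + 50\right) \left(-128\right) = 95 \left(-128\right) = -12160$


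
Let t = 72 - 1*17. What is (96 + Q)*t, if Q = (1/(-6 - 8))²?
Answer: 1034935/196 ≈ 5280.3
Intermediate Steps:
t = 55 (t = 72 - 17 = 55)
Q = 1/196 (Q = (1/(-14))² = (-1/14)² = 1/196 ≈ 0.0051020)
(96 + Q)*t = (96 + 1/196)*55 = (18817/196)*55 = 1034935/196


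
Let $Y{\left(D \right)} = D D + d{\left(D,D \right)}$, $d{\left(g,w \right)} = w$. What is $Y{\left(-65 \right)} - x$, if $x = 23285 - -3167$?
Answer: $-22292$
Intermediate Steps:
$x = 26452$ ($x = 23285 + 3167 = 26452$)
$Y{\left(D \right)} = D + D^{2}$ ($Y{\left(D \right)} = D D + D = D^{2} + D = D + D^{2}$)
$Y{\left(-65 \right)} - x = - 65 \left(1 - 65\right) - 26452 = \left(-65\right) \left(-64\right) - 26452 = 4160 - 26452 = -22292$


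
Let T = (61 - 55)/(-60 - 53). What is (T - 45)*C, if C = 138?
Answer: -702558/113 ≈ -6217.3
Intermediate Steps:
T = -6/113 (T = 6/(-113) = 6*(-1/113) = -6/113 ≈ -0.053097)
(T - 45)*C = (-6/113 - 45)*138 = -5091/113*138 = -702558/113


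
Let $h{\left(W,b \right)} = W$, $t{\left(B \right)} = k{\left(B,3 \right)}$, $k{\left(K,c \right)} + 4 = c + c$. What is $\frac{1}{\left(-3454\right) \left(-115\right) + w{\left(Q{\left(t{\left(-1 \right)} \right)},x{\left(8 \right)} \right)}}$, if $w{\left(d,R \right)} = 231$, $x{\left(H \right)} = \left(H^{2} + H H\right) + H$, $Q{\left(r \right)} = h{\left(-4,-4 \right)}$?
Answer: $\frac{1}{397441} \approx 2.5161 \cdot 10^{-6}$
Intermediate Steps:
$k{\left(K,c \right)} = -4 + 2 c$ ($k{\left(K,c \right)} = -4 + \left(c + c\right) = -4 + 2 c$)
$t{\left(B \right)} = 2$ ($t{\left(B \right)} = -4 + 2 \cdot 3 = -4 + 6 = 2$)
$Q{\left(r \right)} = -4$
$x{\left(H \right)} = H + 2 H^{2}$ ($x{\left(H \right)} = \left(H^{2} + H^{2}\right) + H = 2 H^{2} + H = H + 2 H^{2}$)
$\frac{1}{\left(-3454\right) \left(-115\right) + w{\left(Q{\left(t{\left(-1 \right)} \right)},x{\left(8 \right)} \right)}} = \frac{1}{\left(-3454\right) \left(-115\right) + 231} = \frac{1}{397210 + 231} = \frac{1}{397441}$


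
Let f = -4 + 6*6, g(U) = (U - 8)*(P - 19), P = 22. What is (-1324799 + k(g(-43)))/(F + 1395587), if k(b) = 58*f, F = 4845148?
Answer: -440981/2080245 ≈ -0.21199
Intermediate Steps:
g(U) = -24 + 3*U (g(U) = (U - 8)*(22 - 19) = (-8 + U)*3 = -24 + 3*U)
f = 32 (f = -4 + 36 = 32)
k(b) = 1856 (k(b) = 58*32 = 1856)
(-1324799 + k(g(-43)))/(F + 1395587) = (-1324799 + 1856)/(4845148 + 1395587) = -1322943/6240735 = -1322943*1/6240735 = -440981/2080245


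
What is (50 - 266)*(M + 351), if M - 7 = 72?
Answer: -92880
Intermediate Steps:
M = 79 (M = 7 + 72 = 79)
(50 - 266)*(M + 351) = (50 - 266)*(79 + 351) = -216*430 = -92880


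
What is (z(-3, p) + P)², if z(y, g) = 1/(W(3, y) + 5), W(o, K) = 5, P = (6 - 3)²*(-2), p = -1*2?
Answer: 32041/100 ≈ 320.41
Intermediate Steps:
p = -2
P = -18 (P = 3²*(-2) = 9*(-2) = -18)
z(y, g) = ⅒ (z(y, g) = 1/(5 + 5) = 1/10 = ⅒)
(z(-3, p) + P)² = (⅒ - 18)² = (-179/10)² = 32041/100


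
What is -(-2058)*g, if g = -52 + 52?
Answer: 0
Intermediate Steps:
g = 0
-(-2058)*g = -(-2058)*0 = -21*0 = 0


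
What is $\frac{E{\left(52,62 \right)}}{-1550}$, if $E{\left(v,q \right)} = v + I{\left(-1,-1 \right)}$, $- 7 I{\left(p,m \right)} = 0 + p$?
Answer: $- \frac{73}{2170} \approx -0.033641$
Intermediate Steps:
$I{\left(p,m \right)} = - \frac{p}{7}$ ($I{\left(p,m \right)} = - \frac{0 + p}{7} = - \frac{p}{7}$)
$E{\left(v,q \right)} = \frac{1}{7} + v$ ($E{\left(v,q \right)} = v - - \frac{1}{7} = v + \frac{1}{7} = \frac{1}{7} + v$)
$\frac{E{\left(52,62 \right)}}{-1550} = \frac{\frac{1}{7} + 52}{-1550} = \frac{365}{7} \left(- \frac{1}{1550}\right) = - \frac{73}{2170}$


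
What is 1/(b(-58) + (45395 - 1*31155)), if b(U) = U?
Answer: 1/14182 ≈ 7.0512e-5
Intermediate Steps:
1/(b(-58) + (45395 - 1*31155)) = 1/(-58 + (45395 - 1*31155)) = 1/(-58 + (45395 - 31155)) = 1/(-58 + 14240) = 1/14182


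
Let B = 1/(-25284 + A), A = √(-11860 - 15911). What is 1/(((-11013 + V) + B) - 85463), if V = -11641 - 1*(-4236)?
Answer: -66411998730471/6898944842746585156 + I*√27771/6898944842746585156 ≈ -9.6264e-6 + 2.4155e-17*I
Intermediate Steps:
V = -7405 (V = -11641 + 4236 = -7405)
A = I*√27771 (A = √(-27771) = I*√27771 ≈ 166.65*I)
B = 1/(-25284 + I*√27771) ≈ -3.9549e-5 - 2.607e-7*I
1/(((-11013 + V) + B) - 85463) = 1/(((-11013 - 7405) + (-8428/213102809 - I*√27771/639308427)) - 85463) = 1/((-18418 + (-8428/213102809 - I*√27771/639308427)) - 85463) = 1/((-3924927544590/213102809 - I*√27771/639308427) - 85463) = 1/(-22137332910157/213102809 - I*√27771/639308427)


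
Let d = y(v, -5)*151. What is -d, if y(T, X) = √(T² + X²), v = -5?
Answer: -755*√2 ≈ -1067.7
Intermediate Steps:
d = 755*√2 (d = √((-5)² + (-5)²)*151 = √(25 + 25)*151 = √50*151 = (5*√2)*151 = 755*√2 ≈ 1067.7)
-d = -755*√2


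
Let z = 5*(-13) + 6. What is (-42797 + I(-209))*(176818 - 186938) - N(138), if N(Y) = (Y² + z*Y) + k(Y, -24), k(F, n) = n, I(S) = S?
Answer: 435209842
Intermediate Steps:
z = -59 (z = -65 + 6 = -59)
N(Y) = -24 + Y² - 59*Y (N(Y) = (Y² - 59*Y) - 24 = -24 + Y² - 59*Y)
(-42797 + I(-209))*(176818 - 186938) - N(138) = (-42797 - 209)*(176818 - 186938) - (-24 + 138² - 59*138) = -43006*(-10120) - (-24 + 19044 - 8142) = 435220720 - 1*10878 = 435220720 - 10878 = 435209842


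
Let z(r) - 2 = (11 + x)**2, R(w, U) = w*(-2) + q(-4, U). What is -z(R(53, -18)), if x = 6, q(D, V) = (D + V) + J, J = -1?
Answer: -291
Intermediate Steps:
q(D, V) = -1 + D + V (q(D, V) = (D + V) - 1 = -1 + D + V)
R(w, U) = -5 + U - 2*w (R(w, U) = w*(-2) + (-1 - 4 + U) = -2*w + (-5 + U) = -5 + U - 2*w)
z(r) = 291 (z(r) = 2 + (11 + 6)**2 = 2 + 17**2 = 2 + 289 = 291)
-z(R(53, -18)) = -1*291 = -291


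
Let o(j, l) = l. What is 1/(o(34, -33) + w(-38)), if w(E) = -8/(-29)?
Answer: -29/949 ≈ -0.030558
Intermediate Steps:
w(E) = 8/29 (w(E) = -8*(-1/29) = 8/29)
1/(o(34, -33) + w(-38)) = 1/(-33 + 8/29) = 1/(-949/29) = -29/949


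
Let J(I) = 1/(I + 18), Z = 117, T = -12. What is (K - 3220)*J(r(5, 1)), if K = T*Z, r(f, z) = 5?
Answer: -4624/23 ≈ -201.04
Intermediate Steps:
K = -1404 (K = -12*117 = -1404)
J(I) = 1/(18 + I)
(K - 3220)*J(r(5, 1)) = (-1404 - 3220)/(18 + 5) = -4624/23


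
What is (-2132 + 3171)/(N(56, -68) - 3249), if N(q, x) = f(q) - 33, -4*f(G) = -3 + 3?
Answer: -1039/3282 ≈ -0.31658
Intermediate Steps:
f(G) = 0 (f(G) = -(-3 + 3)/4 = -¼*0 = 0)
N(q, x) = -33 (N(q, x) = 0 - 33 = -33)
(-2132 + 3171)/(N(56, -68) - 3249) = (-2132 + 3171)/(-33 - 3249) = 1039/(-3282) = 1039*(-1/3282) = -1039/3282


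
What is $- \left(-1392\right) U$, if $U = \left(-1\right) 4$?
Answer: $-5568$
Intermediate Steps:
$U = -4$
$- \left(-1392\right) U = - \left(-1392\right) \left(-4\right) = \left(-1\right) 5568 = -5568$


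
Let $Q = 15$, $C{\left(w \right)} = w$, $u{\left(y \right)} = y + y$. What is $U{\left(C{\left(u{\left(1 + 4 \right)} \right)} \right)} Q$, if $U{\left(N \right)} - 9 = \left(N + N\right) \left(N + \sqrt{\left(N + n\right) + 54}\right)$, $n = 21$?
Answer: $3135 + 300 \sqrt{85} \approx 5900.9$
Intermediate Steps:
$u{\left(y \right)} = 2 y$
$U{\left(N \right)} = 9 + 2 N \left(N + \sqrt{75 + N}\right)$ ($U{\left(N \right)} = 9 + \left(N + N\right) \left(N + \sqrt{\left(N + 21\right) + 54}\right) = 9 + 2 N \left(N + \sqrt{\left(21 + N\right) + 54}\right) = 9 + 2 N \left(N + \sqrt{75 + N}\right)$)
$U{\left(C{\left(u{\left(1 + 4 \right)} \right)} \right)} Q = \left(9 + 2 \left(2 \left(1 + 4\right)\right)^{2} + 2 \cdot 2 \left(1 + 4\right) \sqrt{75 + 2 \left(1 + 4\right)}\right) 15 = \left(9 + 2 \left(2 \cdot 5\right)^{2} + 2 \cdot 2 \cdot 5 \sqrt{75 + 2 \cdot 5}\right) 15 = \left(9 + 2 \cdot 10^{2} + 2 \cdot 10 \sqrt{75 + 10}\right) 15 = \left(9 + 2 \cdot 100 + 2 \cdot 10 \sqrt{85}\right) 15 = \left(9 + 200 + 20 \sqrt{85}\right) 15 = \left(209 + 20 \sqrt{85}\right) 15 = 3135 + 300 \sqrt{85}$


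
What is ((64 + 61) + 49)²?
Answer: 30276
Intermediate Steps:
((64 + 61) + 49)² = (125 + 49)² = 174² = 30276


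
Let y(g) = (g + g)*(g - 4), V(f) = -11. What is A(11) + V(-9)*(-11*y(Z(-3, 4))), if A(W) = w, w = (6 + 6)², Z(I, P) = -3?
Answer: 5226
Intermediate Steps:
w = 144 (w = 12² = 144)
A(W) = 144
y(g) = 2*g*(-4 + g) (y(g) = (2*g)*(-4 + g) = 2*g*(-4 + g))
A(11) + V(-9)*(-11*y(Z(-3, 4))) = 144 - (-121)*2*(-3)*(-4 - 3) = 144 - (-121)*2*(-3)*(-7) = 144 - (-121)*42 = 144 - 11*(-462) = 144 + 5082 = 5226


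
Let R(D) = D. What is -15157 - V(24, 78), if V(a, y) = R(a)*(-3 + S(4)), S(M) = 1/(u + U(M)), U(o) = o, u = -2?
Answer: -15097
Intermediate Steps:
S(M) = 1/(-2 + M)
V(a, y) = -5*a/2 (V(a, y) = a*(-3 + 1/(-2 + 4)) = a*(-3 + 1/2) = a*(-3 + ½) = a*(-5/2) = -5*a/2)
-15157 - V(24, 78) = -15157 - (-5)*24/2 = -15157 - 1*(-60) = -15157 + 60 = -15097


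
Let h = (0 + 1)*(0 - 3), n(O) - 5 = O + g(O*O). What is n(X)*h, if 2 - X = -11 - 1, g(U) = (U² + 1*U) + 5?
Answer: -115908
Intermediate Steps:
g(U) = 5 + U + U² (g(U) = (U² + U) + 5 = (U + U²) + 5 = 5 + U + U²)
X = 14 (X = 2 - (-11 - 1) = 2 - 1*(-12) = 2 + 12 = 14)
n(O) = 10 + O + O² + O⁴ (n(O) = 5 + (O + (5 + O*O + (O*O)²)) = 5 + (O + (5 + O² + (O²)²)) = 5 + (O + (5 + O² + O⁴)) = 5 + (5 + O + O² + O⁴) = 10 + O + O² + O⁴)
h = -3 (h = 1*(-3) = -3)
n(X)*h = (10 + 14 + 14² + 14⁴)*(-3) = (10 + 14 + 196 + 38416)*(-3) = 38636*(-3) = -115908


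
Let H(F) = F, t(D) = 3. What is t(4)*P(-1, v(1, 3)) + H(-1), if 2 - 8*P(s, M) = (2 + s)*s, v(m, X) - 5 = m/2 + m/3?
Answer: ⅛ ≈ 0.12500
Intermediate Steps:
v(m, X) = 5 + 5*m/6 (v(m, X) = 5 + (m/2 + m/3) = 5 + 5*m/6)
P(s, M) = ¼ - s*(2 + s)/8 (P(s, M) = ¼ - (2 + s)*s/8 = ¼ - s*(2 + s)/8)
t(4)*P(-1, v(1, 3)) + H(-1) = 3*(¼ - ¼*(-1) - ⅛*(-1)²) - 1 = 3*(¼ + ¼ - ⅛*1) - 1 = 3*(¼ + ¼ - ⅛) - 1 = 3*(3/8) - 1 = 9/8 - 1 = ⅛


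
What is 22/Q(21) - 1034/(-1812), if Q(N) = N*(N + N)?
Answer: 79321/133182 ≈ 0.59558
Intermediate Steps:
Q(N) = 2*N**2 (Q(N) = N*(2*N) = 2*N**2)
22/Q(21) - 1034/(-1812) = 22/((2*21**2)) - 1034/(-1812) = 22/((2*441)) - 1034*(-1/1812) = 22/882 + 517/906 = 22*(1/882) + 517/906 = 11/441 + 517/906 = 79321/133182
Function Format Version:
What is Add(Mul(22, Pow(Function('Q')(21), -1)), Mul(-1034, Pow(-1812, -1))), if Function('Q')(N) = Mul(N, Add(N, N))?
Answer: Rational(79321, 133182) ≈ 0.59558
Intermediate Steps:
Function('Q')(N) = Mul(2, Pow(N, 2)) (Function('Q')(N) = Mul(N, Mul(2, N)) = Mul(2, Pow(N, 2)))
Add(Mul(22, Pow(Function('Q')(21), -1)), Mul(-1034, Pow(-1812, -1))) = Add(Mul(22, Pow(Mul(2, Pow(21, 2)), -1)), Mul(-1034, Pow(-1812, -1))) = Add(Mul(22, Pow(Mul(2, 441), -1)), Mul(-1034, Rational(-1, 1812))) = Add(Mul(22, Pow(882, -1)), Rational(517, 906)) = Add(Mul(22, Rational(1, 882)), Rational(517, 906)) = Add(Rational(11, 441), Rational(517, 906)) = Rational(79321, 133182)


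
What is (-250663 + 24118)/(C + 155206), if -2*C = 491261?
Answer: 151030/60283 ≈ 2.5053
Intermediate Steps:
C = -491261/2 (C = -½*491261 = -491261/2 ≈ -2.4563e+5)
(-250663 + 24118)/(C + 155206) = (-250663 + 24118)/(-491261/2 + 155206) = -226545/(-180849/2) = -226545*(-2/180849) = 151030/60283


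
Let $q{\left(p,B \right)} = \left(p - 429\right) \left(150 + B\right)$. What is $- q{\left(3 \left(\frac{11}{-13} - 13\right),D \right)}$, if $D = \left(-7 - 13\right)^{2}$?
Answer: $\frac{3364350}{13} \approx 2.588 \cdot 10^{5}$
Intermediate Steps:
$D = 400$ ($D = \left(-20\right)^{2} = 400$)
$q{\left(p,B \right)} = \left(-429 + p\right) \left(150 + B\right)$
$- q{\left(3 \left(\frac{11}{-13} - 13\right),D \right)} = - (-64350 - 171600 + 150 \cdot 3 \left(\frac{11}{-13} - 13\right) + 400 \cdot 3 \left(\frac{11}{-13} - 13\right)) = - (-64350 - 171600 + 150 \cdot 3 \left(11 \left(- \frac{1}{13}\right) - 13\right) + 400 \cdot 3 \left(11 \left(- \frac{1}{13}\right) - 13\right)) = - (-64350 - 171600 + 150 \cdot 3 \left(- \frac{11}{13} - 13\right) + 400 \cdot 3 \left(- \frac{11}{13} - 13\right)) = - (-64350 - 171600 + 150 \cdot 3 \left(- \frac{180}{13}\right) + 400 \cdot 3 \left(- \frac{180}{13}\right)) = - (-64350 - 171600 + 150 \left(- \frac{540}{13}\right) + 400 \left(- \frac{540}{13}\right)) = - (-64350 - 171600 - \frac{81000}{13} - \frac{216000}{13}) = \left(-1\right) \left(- \frac{3364350}{13}\right) = \frac{3364350}{13}$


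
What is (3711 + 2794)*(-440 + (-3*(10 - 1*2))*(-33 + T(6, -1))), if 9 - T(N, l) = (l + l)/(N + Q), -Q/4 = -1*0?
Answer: 832640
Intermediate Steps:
Q = 0 (Q = -(-4)*0 = -4*0 = 0)
T(N, l) = 9 - 2*l/N (T(N, l) = 9 - (l + l)/(N + 0) = 9 - 2*l/N)
(3711 + 2794)*(-440 + (-3*(10 - 1*2))*(-33 + T(6, -1))) = (3711 + 2794)*(-440 + (-3*(10 - 1*2))*(-33 + (9 - 2*(-1)/6))) = 6505*(-440 + (-3*(10 - 2))*(-33 + (9 - 2*(-1)*1/6))) = 6505*(-440 + (-3*8)*(-33 + (9 + 1/3))) = 6505*(-440 - 24*(-33 + 28/3)) = 6505*(-440 - 24*(-71/3)) = 6505*(-440 + 568) = 6505*128 = 832640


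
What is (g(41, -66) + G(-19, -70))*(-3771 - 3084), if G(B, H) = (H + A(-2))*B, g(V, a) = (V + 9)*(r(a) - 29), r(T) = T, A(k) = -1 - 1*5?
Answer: 22662630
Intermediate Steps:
A(k) = -6 (A(k) = -1 - 5 = -6)
g(V, a) = (-29 + a)*(9 + V) (g(V, a) = (V + 9)*(a - 29) = (9 + V)*(-29 + a) = (-29 + a)*(9 + V))
G(B, H) = B*(-6 + H) (G(B, H) = (H - 6)*B = (-6 + H)*B = B*(-6 + H))
(g(41, -66) + G(-19, -70))*(-3771 - 3084) = ((-261 - 29*41 + 9*(-66) + 41*(-66)) - 19*(-6 - 70))*(-3771 - 3084) = ((-261 - 1189 - 594 - 2706) - 19*(-76))*(-6855) = (-4750 + 1444)*(-6855) = -3306*(-6855) = 22662630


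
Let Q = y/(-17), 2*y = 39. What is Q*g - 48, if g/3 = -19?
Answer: 591/34 ≈ 17.382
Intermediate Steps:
g = -57 (g = 3*(-19) = -57)
y = 39/2 (y = (1/2)*39 = 39/2 ≈ 19.500)
Q = -39/34 (Q = (39/2)/(-17) = (39/2)*(-1/17) = -39/34 ≈ -1.1471)
Q*g - 48 = -39/34*(-57) - 48 = 2223/34 - 48 = 591/34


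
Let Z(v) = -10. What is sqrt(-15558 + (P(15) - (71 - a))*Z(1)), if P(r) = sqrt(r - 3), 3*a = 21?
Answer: sqrt(-14918 - 20*sqrt(3)) ≈ 122.28*I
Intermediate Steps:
a = 7 (a = (1/3)*21 = 7)
P(r) = sqrt(-3 + r)
sqrt(-15558 + (P(15) - (71 - a))*Z(1)) = sqrt(-15558 + (sqrt(-3 + 15) - (71 - 1*7))*(-10)) = sqrt(-15558 + (sqrt(12) - (71 - 7))*(-10)) = sqrt(-15558 + (2*sqrt(3) - 1*64)*(-10)) = sqrt(-15558 + (2*sqrt(3) - 64)*(-10)) = sqrt(-15558 + (-64 + 2*sqrt(3))*(-10)) = sqrt(-15558 + (640 - 20*sqrt(3))) = sqrt(-14918 - 20*sqrt(3))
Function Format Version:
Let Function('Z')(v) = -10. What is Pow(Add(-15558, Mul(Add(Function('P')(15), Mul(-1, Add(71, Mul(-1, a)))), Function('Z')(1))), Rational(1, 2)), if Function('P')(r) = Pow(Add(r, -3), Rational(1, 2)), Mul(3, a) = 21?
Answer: Pow(Add(-14918, Mul(-20, Pow(3, Rational(1, 2)))), Rational(1, 2)) ≈ Mul(122.28, I)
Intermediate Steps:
a = 7 (a = Mul(Rational(1, 3), 21) = 7)
Function('P')(r) = Pow(Add(-3, r), Rational(1, 2))
Pow(Add(-15558, Mul(Add(Function('P')(15), Mul(-1, Add(71, Mul(-1, a)))), Function('Z')(1))), Rational(1, 2)) = Pow(Add(-15558, Mul(Add(Pow(Add(-3, 15), Rational(1, 2)), Mul(-1, Add(71, Mul(-1, 7)))), -10)), Rational(1, 2)) = Pow(Add(-15558, Mul(Add(Pow(12, Rational(1, 2)), Mul(-1, Add(71, -7))), -10)), Rational(1, 2)) = Pow(Add(-15558, Mul(Add(Mul(2, Pow(3, Rational(1, 2))), Mul(-1, 64)), -10)), Rational(1, 2)) = Pow(Add(-15558, Mul(Add(Mul(2, Pow(3, Rational(1, 2))), -64), -10)), Rational(1, 2)) = Pow(Add(-15558, Mul(Add(-64, Mul(2, Pow(3, Rational(1, 2)))), -10)), Rational(1, 2)) = Pow(Add(-15558, Add(640, Mul(-20, Pow(3, Rational(1, 2))))), Rational(1, 2)) = Pow(Add(-14918, Mul(-20, Pow(3, Rational(1, 2)))), Rational(1, 2))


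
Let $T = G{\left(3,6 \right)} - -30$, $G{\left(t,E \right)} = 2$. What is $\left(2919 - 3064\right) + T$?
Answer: $-113$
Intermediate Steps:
$T = 32$ ($T = 2 - -30 = 2 + 30 = 32$)
$\left(2919 - 3064\right) + T = \left(2919 - 3064\right) + 32 = -145 + 32 = -113$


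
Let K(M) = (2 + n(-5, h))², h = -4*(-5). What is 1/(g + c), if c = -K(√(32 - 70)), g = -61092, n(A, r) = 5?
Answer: -1/61141 ≈ -1.6356e-5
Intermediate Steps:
h = 20
K(M) = 49 (K(M) = (2 + 5)² = 7² = 49)
c = -49 (c = -1*49 = -49)
1/(g + c) = 1/(-61092 - 49) = 1/(-61141) = -1/61141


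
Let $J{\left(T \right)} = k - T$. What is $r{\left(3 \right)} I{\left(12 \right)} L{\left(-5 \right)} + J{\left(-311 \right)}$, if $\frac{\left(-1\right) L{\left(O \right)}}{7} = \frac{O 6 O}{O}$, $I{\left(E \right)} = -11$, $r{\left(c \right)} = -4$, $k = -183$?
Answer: $9368$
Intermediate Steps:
$J{\left(T \right)} = -183 - T$
$L{\left(O \right)} = - 42 O$ ($L{\left(O \right)} = - 7 \frac{O 6 O}{O} = - 7 \frac{6 O O}{O} = - 7 \frac{6 O^{2}}{O} = - 7 \cdot 6 O = - 42 O$)
$r{\left(3 \right)} I{\left(12 \right)} L{\left(-5 \right)} + J{\left(-311 \right)} = \left(-4\right) \left(-11\right) \left(\left(-42\right) \left(-5\right)\right) - -128 = 44 \cdot 210 + \left(-183 + 311\right) = 9240 + 128 = 9368$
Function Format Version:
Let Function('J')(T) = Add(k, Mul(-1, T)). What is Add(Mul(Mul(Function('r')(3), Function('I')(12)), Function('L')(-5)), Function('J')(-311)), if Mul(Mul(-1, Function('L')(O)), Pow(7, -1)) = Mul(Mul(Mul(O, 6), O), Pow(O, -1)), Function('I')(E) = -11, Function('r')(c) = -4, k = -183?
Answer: 9368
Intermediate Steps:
Function('J')(T) = Add(-183, Mul(-1, T))
Function('L')(O) = Mul(-42, O) (Function('L')(O) = Mul(-7, Mul(Mul(Mul(O, 6), O), Pow(O, -1))) = Mul(-7, Mul(Mul(Mul(6, O), O), Pow(O, -1))) = Mul(-7, Mul(Mul(6, Pow(O, 2)), Pow(O, -1))) = Mul(-7, Mul(6, O)) = Mul(-42, O))
Add(Mul(Mul(Function('r')(3), Function('I')(12)), Function('L')(-5)), Function('J')(-311)) = Add(Mul(Mul(-4, -11), Mul(-42, -5)), Add(-183, Mul(-1, -311))) = Add(Mul(44, 210), Add(-183, 311)) = Add(9240, 128) = 9368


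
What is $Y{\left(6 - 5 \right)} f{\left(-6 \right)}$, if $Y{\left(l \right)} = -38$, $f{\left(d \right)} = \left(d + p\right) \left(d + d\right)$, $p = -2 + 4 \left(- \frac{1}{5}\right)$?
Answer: $- \frac{20064}{5} \approx -4012.8$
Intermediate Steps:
$p = - \frac{14}{5}$ ($p = -2 + 4 \left(\left(-1\right) \frac{1}{5}\right) = -2 + 4 \left(- \frac{1}{5}\right) = -2 - \frac{4}{5} = - \frac{14}{5} \approx -2.8$)
$f{\left(d \right)} = 2 d \left(- \frac{14}{5} + d\right)$ ($f{\left(d \right)} = \left(d - \frac{14}{5}\right) \left(d + d\right) = \left(- \frac{14}{5} + d\right) 2 d = 2 d \left(- \frac{14}{5} + d\right)$)
$Y{\left(6 - 5 \right)} f{\left(-6 \right)} = - 38 \cdot \frac{2}{5} \left(-6\right) \left(-14 + 5 \left(-6\right)\right) = - 38 \cdot \frac{2}{5} \left(-6\right) \left(-14 - 30\right) = - 38 \cdot \frac{2}{5} \left(-6\right) \left(-44\right) = \left(-38\right) \frac{528}{5} = - \frac{20064}{5}$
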